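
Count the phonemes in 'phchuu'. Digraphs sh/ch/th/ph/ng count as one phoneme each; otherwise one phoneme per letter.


Parsing 'phchuu' greedily, digraphs first:
  'ph' -> digraph (1 consonant phoneme) (phonemes so far: 1)
  'ch' -> digraph (1 consonant phoneme) (phonemes so far: 2)
  'u' -> vowel phoneme (phonemes so far: 3)
  'u' -> vowel phoneme (phonemes so far: 4)
Total phonemes: 4

4


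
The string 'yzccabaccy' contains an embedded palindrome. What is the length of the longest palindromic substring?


Scanning 'yzccabaccy' for palindromic substrings.
Substring at positions 2-8: 'ccabacc'.
Check: reverse('ccabacc') = 'ccabacc' -> palindrome confirmed.
Neighbouring characters ('z' / 'y') break symmetry, so it cannot extend further.
No longer palindromic substring exists; longest length = 7

7


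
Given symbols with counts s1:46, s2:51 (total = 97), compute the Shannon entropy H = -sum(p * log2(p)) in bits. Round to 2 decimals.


Computing entropy H = -sum(p_i * log2(p_i)):
  s1: p = 46/97 = 0.4742, -p*log2(p) = 0.5104
  s2: p = 51/97 = 0.5258, -p*log2(p) = 0.4876
H = sum of terms = 0.9980
Rounded to 2 decimals: 1.00

1.00


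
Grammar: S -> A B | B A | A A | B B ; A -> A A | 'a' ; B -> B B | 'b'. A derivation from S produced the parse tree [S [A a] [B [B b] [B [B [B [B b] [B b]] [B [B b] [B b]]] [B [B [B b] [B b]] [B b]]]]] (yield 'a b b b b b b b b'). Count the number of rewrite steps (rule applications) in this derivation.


Every bracketed nonterminal node [X ...] in the tree is produced by exactly one rule application.
Reading the tree off as a leftmost derivation:
  Step 1: S  =>  A B   (applied S -> A B)
  Step 2: A B  =>  a B   (applied A -> a)
  Step 3: a B  =>  a B B   (applied B -> B B)
  Step 4: a B B  =>  a b B   (applied B -> b)
  Step 5: a b B  =>  a b B B   (applied B -> B B)
  Step 6: a b B B  =>  a b B B B   (applied B -> B B)
  Step 7: a b B B B  =>  a b B B B B   (applied B -> B B)
  Step 8: a b B B B B  =>  a b b B B B   (applied B -> b)
  Step 9: a b b B B B  =>  a b b b B B   (applied B -> b)
  Step 10: a b b b B B  =>  a b b b B B B   (applied B -> B B)
  Step 11: a b b b B B B  =>  a b b b b B B   (applied B -> b)
  Step 12: a b b b b B B  =>  a b b b b b B   (applied B -> b)
  Step 13: a b b b b b B  =>  a b b b b b B B   (applied B -> B B)
  Step 14: a b b b b b B B  =>  a b b b b b B B B   (applied B -> B B)
  Step 15: a b b b b b B B B  =>  a b b b b b b B B   (applied B -> b)
  Step 16: a b b b b b b B B  =>  a b b b b b b b B   (applied B -> b)
  Step 17: a b b b b b b b B  =>  a b b b b b b b b   (applied B -> b)
Final yield: a b b b b b b b b
Total rewrite steps: 17

17


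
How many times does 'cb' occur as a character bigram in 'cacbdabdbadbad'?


Scanning 'cacbdabdbadbad' for bigram 'cb':
  Position 0: 'ca' -> no
  Position 1: 'ac' -> no
  Position 2: 'cb' -> MATCH
  Position 3: 'bd' -> no
  Position 4: 'da' -> no
  Position 5: 'ab' -> no
  Position 6: 'bd' -> no
  Position 7: 'db' -> no
  Position 8: 'ba' -> no
  Position 9: 'ad' -> no
  Position 10: 'db' -> no
  Position 11: 'ba' -> no
  Position 12: 'ad' -> no
Total matches: 1

1


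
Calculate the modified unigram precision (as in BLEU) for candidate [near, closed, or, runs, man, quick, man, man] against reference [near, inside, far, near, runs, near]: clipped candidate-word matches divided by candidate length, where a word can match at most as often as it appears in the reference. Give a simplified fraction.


Reference word counts: {'far': 1, 'inside': 1, 'near': 3, 'runs': 1}
Checking each candidate word (with clipping):
  'near' -> in reference (ref count 3, used 1/3) -> match (matches: 1)
  'closed' -> not in reference -> no match (matches: 1)
  'or' -> not in reference -> no match (matches: 1)
  'runs' -> in reference (ref count 1, used 1/1) -> match (matches: 2)
  'man' -> not in reference -> no match (matches: 2)
  'quick' -> not in reference -> no match (matches: 2)
  'man' -> not in reference -> no match (matches: 2)
  'man' -> not in reference -> no match (matches: 2)
Clipped matches: 2, Candidate length: 8
Precision = 2/8 = 1/4

1/4


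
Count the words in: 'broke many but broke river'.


Counting words by splitting on spaces:
  Word 1: 'broke'
  Word 2: 'many'
  Word 3: 'but'
  Word 4: 'broke'
  Word 5: 'river'
Total words: 5

5


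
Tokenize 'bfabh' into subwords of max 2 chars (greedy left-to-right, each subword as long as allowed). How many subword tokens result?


'bfabh' has 5 characters.
Chunking with max size 2:
  Chunk 1: 'bf' (positions 0-1)
  Chunk 2: 'ab' (positions 2-3)
  Chunk 3: 'h' (positions 4-4)
Total chunks: ceil(5 / 2) = 3

3


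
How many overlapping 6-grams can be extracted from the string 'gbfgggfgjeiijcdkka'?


String 'gbfgggfgjeiijcdkka' has length L = 18.
Number of overlapping n-grams = L - n + 1
Substituting: 18 - 6 + 1 = 13

13


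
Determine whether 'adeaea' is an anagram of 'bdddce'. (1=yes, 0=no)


Sort characters of 'adeaea': 'aaadee'
Sort characters of 'bdddce': 'bcddde'
Sorted forms differ -> they are NOT anagrams
Result: 0

0


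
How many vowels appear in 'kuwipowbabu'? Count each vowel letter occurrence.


Scanning each character of 'kuwipowbabu':
  Position 1: 'k' -> consonant (running count: 0)
  Position 2: 'u' -> vowel (running count: 1)
  Position 3: 'w' -> consonant (running count: 1)
  Position 4: 'i' -> vowel (running count: 2)
  Position 5: 'p' -> consonant (running count: 2)
  Position 6: 'o' -> vowel (running count: 3)
  Position 7: 'w' -> consonant (running count: 3)
  Position 8: 'b' -> consonant (running count: 3)
  Position 9: 'a' -> vowel (running count: 4)
  Position 10: 'b' -> consonant (running count: 4)
  Position 11: 'u' -> vowel (running count: 5)
Total vowels: 5

5


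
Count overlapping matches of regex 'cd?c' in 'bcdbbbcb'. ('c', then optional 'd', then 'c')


Pattern: cd?c means 'c', then optional 'd', then 'c'.
Scanning 'bcdbbbcb' position-by-position:
  Pos 0: window 'bcd' -> no
  Pos 1: window 'cdb' -> no
  Pos 2: window 'dbb' -> no
  Pos 3: window 'bbb' -> no
  Pos 4: window 'bbc' -> no
  Pos 5: window 'bcb' -> no
  Pos 6: window 'cb' -> no
  Pos 7: window 'b' -> no
Total matches: 0

0


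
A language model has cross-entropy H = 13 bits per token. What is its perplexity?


Perplexity formula: PP = 2^H
H = 13
PP = 2^13
PP = 2^13 = 8192

8192


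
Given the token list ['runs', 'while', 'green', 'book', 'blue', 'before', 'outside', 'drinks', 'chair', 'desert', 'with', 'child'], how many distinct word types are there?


Listing all tokens and tracking unique types:
  Token 1: 'runs' -> NEW (unique so far: 1)
  Token 2: 'while' -> NEW (unique so far: 2)
  Token 3: 'green' -> NEW (unique so far: 3)
  Token 4: 'book' -> NEW (unique so far: 4)
  Token 5: 'blue' -> NEW (unique so far: 5)
  Token 6: 'before' -> NEW (unique so far: 6)
  Token 7: 'outside' -> NEW (unique so far: 7)
  Token 8: 'drinks' -> NEW (unique so far: 8)
  Token 9: 'chair' -> NEW (unique so far: 9)
  Token 10: 'desert' -> NEW (unique so far: 10)
  Token 11: 'with' -> NEW (unique so far: 11)
  Token 12: 'child' -> NEW (unique so far: 12)
Unique types: ('before', 'blue', 'book', 'chair', 'child', 'desert', 'drinks', 'green', 'outside', 'runs', 'while', 'with')
Vocabulary size: 12

12


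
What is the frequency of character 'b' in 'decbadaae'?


Scanning 'decbadaae' for 'b':
  Position 3: 'b' -> MATCH (count: 1)
Total occurrences of 'b': 1

1


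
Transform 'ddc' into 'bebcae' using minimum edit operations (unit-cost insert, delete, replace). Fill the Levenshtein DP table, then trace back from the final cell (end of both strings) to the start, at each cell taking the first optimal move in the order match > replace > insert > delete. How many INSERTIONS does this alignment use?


Edit distance = 5. Backtracking from cell (3, 6) with preference match > replace > insert > delete,
then listing the resulting alignment 'ddc' -> 'bebcae' left to right:
  Step 1: insert 'b' [insertion #1]
  Step 2: replace d->e
  Step 3: replace d->b
  Step 4: keep 'c'
  Step 5: insert 'a' [insertion #2]
  Step 6: insert 'e' [insertion #3]
Total insertions: 3

3


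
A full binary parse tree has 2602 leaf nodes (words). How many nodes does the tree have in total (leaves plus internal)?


Leaf nodes (terminals): 2602
Internal nodes = n - 1 = 2602 - 1 = 2601
Total = leaves + internal = 2602 + 2601 = 5203

5203


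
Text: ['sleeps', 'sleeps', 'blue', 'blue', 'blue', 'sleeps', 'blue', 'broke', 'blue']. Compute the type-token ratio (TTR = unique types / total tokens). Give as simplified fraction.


Tokens: 9
Unique types: ('blue', 'broke', 'sleeps') = 3
TTR = 3/9
Simplify: divide both by 3 -> 1/3
TTR = 1/3

1/3


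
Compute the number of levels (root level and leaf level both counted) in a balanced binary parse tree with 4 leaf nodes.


In a balanced binary tree with n leaves the deepest leaf is ceil(log2(n)) edges below the root,
so counting node levels inclusive of root and leaves gives ceil(log2(n)) + 1 levels.
log2(4) = 2.0000
ceil(2.0000) = 2
levels = 2 + 1 = 3

3


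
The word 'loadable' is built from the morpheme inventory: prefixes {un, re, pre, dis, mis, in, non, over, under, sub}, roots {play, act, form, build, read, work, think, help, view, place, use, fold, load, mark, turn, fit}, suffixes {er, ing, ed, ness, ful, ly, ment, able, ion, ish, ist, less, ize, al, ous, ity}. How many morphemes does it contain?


Segmenting 'loadable' against the inventory:
  'load' -> root (morpheme 1)
  'able' -> suffix (morpheme 2)
Total morphemes: 2

2


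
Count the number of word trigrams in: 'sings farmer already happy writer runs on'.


Word trigrams from [7] words:
  Trigram 1: (sings farmer already)
  Trigram 2: (farmer already happy)
  Trigram 3: (already happy writer)
  Trigram 4: (happy writer runs)
  Trigram 5: (writer runs on)
Total word trigrams: 7 - 2 = 5

5


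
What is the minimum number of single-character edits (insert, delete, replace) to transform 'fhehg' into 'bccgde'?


Building DP table for s1='fhehg' (len 5) and s2='bccgde' (len 6):
       b  c  c  g  d  e
    0  1  2  3  4  5  6
  f 1  1  2  3  4  5  6
  h 2  2  2  3  4  5  6
  e 3  3  3  3  4  5  5
  h 4  4  4  4  4  5  6
  g 5  5  5  5  4  5  6
Edit distance = dp[5][6] = 6

6


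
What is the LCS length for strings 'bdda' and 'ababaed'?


DP table for LCS of 'bdda' and 'ababaed':
       a  b  a  b  a  e  d
    0  0  0  0  0  0  0  0
  b 0  0  1  1  1  1  1  1
  d 0  0  1  1  1  1  1  2
  d 0  0  1  1  1  1  1  2
  a 0  1  1  2  2  2  2  2
LCS: 'bd'
LCS length = 2

2


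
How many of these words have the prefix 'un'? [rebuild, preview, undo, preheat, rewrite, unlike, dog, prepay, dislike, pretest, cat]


Checking each word for prefix 'un':
  'rebuild' -> no (count: 0)
  'preview' -> no (count: 0)
  'undo' -> YES, starts with 'un' (count: 1)
  'preheat' -> no (count: 1)
  'rewrite' -> no (count: 1)
  'unlike' -> YES, starts with 'un' (count: 2)
  'dog' -> no (count: 2)
  'prepay' -> no (count: 2)
  'dislike' -> no (count: 2)
  'pretest' -> no (count: 2)
  'cat' -> no (count: 2)
Total with prefix 'un': 2

2


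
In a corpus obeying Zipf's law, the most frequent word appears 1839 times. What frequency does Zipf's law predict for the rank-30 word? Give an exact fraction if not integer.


Zipf's law: freq(rank) = f1 / rank
f1 = 1839, rank = 30
freq = 1839 / 30
GCD(1839, 30) = 3
Simplified: 613/10

613/10


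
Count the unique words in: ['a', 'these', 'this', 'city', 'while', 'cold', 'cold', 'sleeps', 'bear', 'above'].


Listing all tokens and tracking unique types:
  Token 1: 'a' -> NEW (unique so far: 1)
  Token 2: 'these' -> NEW (unique so far: 2)
  Token 3: 'this' -> NEW (unique so far: 3)
  Token 4: 'city' -> NEW (unique so far: 4)
  Token 5: 'while' -> NEW (unique so far: 5)
  Token 6: 'cold' -> NEW (unique so far: 6)
  Token 7: 'cold' -> duplicate (unique so far: 6)
  Token 8: 'sleeps' -> NEW (unique so far: 7)
  Token 9: 'bear' -> NEW (unique so far: 8)
  Token 10: 'above' -> NEW (unique so far: 9)
Unique types: ('a', 'above', 'bear', 'city', 'cold', 'sleeps', 'these', 'this', 'while')
Vocabulary size: 9

9


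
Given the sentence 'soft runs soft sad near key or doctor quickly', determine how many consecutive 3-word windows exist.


Word trigrams from [9] words:
  Trigram 1: (soft runs soft)
  Trigram 2: (runs soft sad)
  Trigram 3: (soft sad near)
  Trigram 4: (sad near key)
  Trigram 5: (near key or)
  Trigram 6: (key or doctor)
  Trigram 7: (or doctor quickly)
Total word trigrams: 9 - 2 = 7

7


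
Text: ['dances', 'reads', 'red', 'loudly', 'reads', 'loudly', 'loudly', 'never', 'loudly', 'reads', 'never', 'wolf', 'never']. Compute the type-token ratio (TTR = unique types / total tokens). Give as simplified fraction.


Tokens: 13
Unique types: ('dances', 'loudly', 'never', 'reads', 'red', 'wolf') = 6
TTR = 6/13
Already in lowest terms.

6/13


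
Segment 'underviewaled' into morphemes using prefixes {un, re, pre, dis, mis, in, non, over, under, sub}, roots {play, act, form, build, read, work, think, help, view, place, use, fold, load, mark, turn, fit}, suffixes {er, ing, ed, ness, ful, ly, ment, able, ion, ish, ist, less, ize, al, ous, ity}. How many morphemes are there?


Segmenting 'underviewaled' against the inventory:
  'under' -> prefix (morpheme 1)
  'view' -> root (morpheme 2)
  'al' -> suffix (morpheme 3)
  'ed' -> suffix (morpheme 4)
Total morphemes: 4

4


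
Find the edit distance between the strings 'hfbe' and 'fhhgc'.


Building DP table for s1='hfbe' (len 4) and s2='fhhgc' (len 5):
       f  h  h  g  c
    0  1  2  3  4  5
  h 1  1  1  2  3  4
  f 2  1  2  2  3  4
  b 3  2  2  3  3  4
  e 4  3  3  3  4  4
Edit distance = dp[4][5] = 4

4


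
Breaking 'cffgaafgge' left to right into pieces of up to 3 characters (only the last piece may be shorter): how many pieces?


'cffgaafgge' has 10 characters.
Chunking with max size 3:
  Chunk 1: 'cff' (positions 0-2)
  Chunk 2: 'gaa' (positions 3-5)
  Chunk 3: 'fgg' (positions 6-8)
  Chunk 4: 'e' (positions 9-9)
Total chunks: ceil(10 / 3) = 4

4


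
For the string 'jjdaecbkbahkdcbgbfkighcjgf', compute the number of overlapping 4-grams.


String 'jjdaecbkbahkdcbgbfkighcjgf' has length L = 26.
Number of overlapping n-grams = L - n + 1
Substituting: 26 - 4 + 1 = 23

23


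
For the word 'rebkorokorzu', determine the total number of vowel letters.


Scanning each character of 'rebkorokorzu':
  Position 1: 'r' -> consonant (running count: 0)
  Position 2: 'e' -> vowel (running count: 1)
  Position 3: 'b' -> consonant (running count: 1)
  Position 4: 'k' -> consonant (running count: 1)
  Position 5: 'o' -> vowel (running count: 2)
  Position 6: 'r' -> consonant (running count: 2)
  Position 7: 'o' -> vowel (running count: 3)
  Position 8: 'k' -> consonant (running count: 3)
  Position 9: 'o' -> vowel (running count: 4)
  Position 10: 'r' -> consonant (running count: 4)
  Position 11: 'z' -> consonant (running count: 4)
  Position 12: 'u' -> vowel (running count: 5)
Total vowels: 5

5


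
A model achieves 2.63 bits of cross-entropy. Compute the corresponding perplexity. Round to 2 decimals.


Perplexity formula: PP = 2^H
H = 2.63
PP = 2^2.63
Decompose: 2^2.63 = 2^2 * 2^0.63
2^2 = 4, 2^0.63 ~ 1.5475650
PP ~ 4 * 1.5475650 = 6.1902600
Rounded to 2 decimals: 6.19

6.19


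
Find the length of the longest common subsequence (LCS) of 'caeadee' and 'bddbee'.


DP table for LCS of 'caeadee' and 'bddbee':
       b  d  d  b  e  e
    0  0  0  0  0  0  0
  c 0  0  0  0  0  0  0
  a 0  0  0  0  0  0  0
  e 0  0  0  0  0  1  1
  a 0  0  0  0  0  1  1
  d 0  0  1  1  1  1  1
  e 0  0  1  1  1  2  2
  e 0  0  1  1  1  2  3
LCS: 'dee'
LCS length = 3

3


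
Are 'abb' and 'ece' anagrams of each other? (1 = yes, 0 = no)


Sort characters of 'abb': 'abb'
Sort characters of 'ece': 'cee'
Sorted forms differ -> they are NOT anagrams
Result: 0

0


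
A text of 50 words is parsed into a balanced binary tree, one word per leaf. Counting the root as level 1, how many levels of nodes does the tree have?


In a balanced binary tree with n leaves the deepest leaf is ceil(log2(n)) edges below the root,
so counting node levels inclusive of root and leaves gives ceil(log2(n)) + 1 levels.
log2(50) = 5.6439
ceil(5.6439) = 6
levels = 6 + 1 = 7

7


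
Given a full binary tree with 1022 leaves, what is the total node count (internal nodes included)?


Leaf nodes (terminals): 1022
Internal nodes = n - 1 = 1022 - 1 = 1021
Total = leaves + internal = 1022 + 1021 = 2043

2043


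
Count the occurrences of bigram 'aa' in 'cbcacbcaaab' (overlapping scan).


Scanning 'cbcacbcaaab' for bigram 'aa':
  Position 0: 'cb' -> no
  Position 1: 'bc' -> no
  Position 2: 'ca' -> no
  Position 3: 'ac' -> no
  Position 4: 'cb' -> no
  Position 5: 'bc' -> no
  Position 6: 'ca' -> no
  Position 7: 'aa' -> MATCH
  Position 8: 'aa' -> MATCH
  Position 9: 'ab' -> no
Total matches: 2

2


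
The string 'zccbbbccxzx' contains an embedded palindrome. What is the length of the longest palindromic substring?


Scanning 'zccbbbccxzx' for palindromic substrings.
Substring at positions 1-7: 'ccbbbcc'.
Check: reverse('ccbbbcc') = 'ccbbbcc' -> palindrome confirmed.
Neighbouring characters ('z' / 'x') break symmetry, so it cannot extend further.
No longer palindromic substring exists; longest length = 7

7


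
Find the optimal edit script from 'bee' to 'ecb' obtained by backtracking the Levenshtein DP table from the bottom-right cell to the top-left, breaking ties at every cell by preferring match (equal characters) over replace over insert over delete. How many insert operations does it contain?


Edit distance = 3. Backtracking from cell (3, 3) with preference match > replace > insert > delete,
then listing the resulting alignment 'bee' -> 'ecb' left to right:
  Step 1: replace b->e
  Step 2: replace e->c
  Step 3: replace e->b
Total insertions: 0

0


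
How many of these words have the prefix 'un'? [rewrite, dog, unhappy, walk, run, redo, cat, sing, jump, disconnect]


Checking each word for prefix 'un':
  'rewrite' -> no (count: 0)
  'dog' -> no (count: 0)
  'unhappy' -> YES, starts with 'un' (count: 1)
  'walk' -> no (count: 1)
  'run' -> no (count: 1)
  'redo' -> no (count: 1)
  'cat' -> no (count: 1)
  'sing' -> no (count: 1)
  'jump' -> no (count: 1)
  'disconnect' -> no (count: 1)
Total with prefix 'un': 1

1


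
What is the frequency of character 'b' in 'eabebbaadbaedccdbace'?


Scanning 'eabebbaadbaedccdbace' for 'b':
  Position 2: 'b' -> MATCH (count: 1)
  Position 4: 'b' -> MATCH (count: 2)
  Position 5: 'b' -> MATCH (count: 3)
  Position 9: 'b' -> MATCH (count: 4)
  Position 16: 'b' -> MATCH (count: 5)
Total occurrences of 'b': 5

5


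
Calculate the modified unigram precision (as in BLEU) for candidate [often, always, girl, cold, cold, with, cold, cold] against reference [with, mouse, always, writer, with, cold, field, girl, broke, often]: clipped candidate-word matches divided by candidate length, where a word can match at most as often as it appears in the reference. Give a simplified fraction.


Reference word counts: {'always': 1, 'broke': 1, 'cold': 1, 'field': 1, 'girl': 1, 'mouse': 1, 'often': 1, 'with': 2, 'writer': 1}
Checking each candidate word (with clipping):
  'often' -> in reference (ref count 1, used 1/1) -> match (matches: 1)
  'always' -> in reference (ref count 1, used 1/1) -> match (matches: 2)
  'girl' -> in reference (ref count 1, used 1/1) -> match (matches: 3)
  'cold' -> in reference (ref count 1, used 1/1) -> match (matches: 4)
  'cold' -> ref count 1 already used up (1/1) -> clipped, no match (matches: 4)
  'with' -> in reference (ref count 2, used 1/2) -> match (matches: 5)
  'cold' -> ref count 1 already used up (1/1) -> clipped, no match (matches: 5)
  'cold' -> ref count 1 already used up (1/1) -> clipped, no match (matches: 5)
Clipped matches: 5, Candidate length: 8
Precision = 5/8

5/8


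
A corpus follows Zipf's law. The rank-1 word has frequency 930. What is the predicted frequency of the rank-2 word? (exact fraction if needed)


Zipf's law: freq(rank) = f1 / rank
f1 = 930, rank = 2
freq = 930 / 2
= 465

465


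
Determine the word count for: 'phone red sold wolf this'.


Counting words by splitting on spaces:
  Word 1: 'phone'
  Word 2: 'red'
  Word 3: 'sold'
  Word 4: 'wolf'
  Word 5: 'this'
Total words: 5

5


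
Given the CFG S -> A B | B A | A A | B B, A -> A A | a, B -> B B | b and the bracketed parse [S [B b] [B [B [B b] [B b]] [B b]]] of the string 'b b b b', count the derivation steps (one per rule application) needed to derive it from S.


Every bracketed nonterminal node [X ...] in the tree is produced by exactly one rule application.
Reading the tree off as a leftmost derivation:
  Step 1: S  =>  B B   (applied S -> B B)
  Step 2: B B  =>  b B   (applied B -> b)
  Step 3: b B  =>  b B B   (applied B -> B B)
  Step 4: b B B  =>  b B B B   (applied B -> B B)
  Step 5: b B B B  =>  b b B B   (applied B -> b)
  Step 6: b b B B  =>  b b b B   (applied B -> b)
  Step 7: b b b B  =>  b b b b   (applied B -> b)
Final yield: b b b b
Total rewrite steps: 7

7


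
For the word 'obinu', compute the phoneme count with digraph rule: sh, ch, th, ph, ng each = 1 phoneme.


Parsing 'obinu' greedily, digraphs first:
  'o' -> vowel phoneme (phonemes so far: 1)
  'b' -> consonant phoneme (phonemes so far: 2)
  'i' -> vowel phoneme (phonemes so far: 3)
  'n' -> consonant phoneme (phonemes so far: 4)
  'u' -> vowel phoneme (phonemes so far: 5)
Total phonemes: 5

5


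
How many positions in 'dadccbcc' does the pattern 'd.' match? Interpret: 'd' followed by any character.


Pattern: d. means 'd' followed by any character.
Scanning 'dadccbcc' position-by-position:
  Pos 0: window 'da' -> MATCH
  Pos 1: window 'ad' -> no
  Pos 2: window 'dc' -> MATCH
  Pos 3: window 'cc' -> no
  Pos 4: window 'cb' -> no
  Pos 5: window 'bc' -> no
  Pos 6: window 'cc' -> no
  Pos 7: window 'c' -> no
Total matches: 2

2


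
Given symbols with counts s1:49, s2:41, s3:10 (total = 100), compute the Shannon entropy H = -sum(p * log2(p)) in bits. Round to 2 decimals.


Computing entropy H = -sum(p_i * log2(p_i)):
  s1: p = 49/100 = 0.4900, -p*log2(p) = 0.5043
  s2: p = 41/100 = 0.4100, -p*log2(p) = 0.5274
  s3: p = 10/100 = 0.1000, -p*log2(p) = 0.3322
H = sum of terms = 1.3639
Rounded to 2 decimals: 1.36

1.36


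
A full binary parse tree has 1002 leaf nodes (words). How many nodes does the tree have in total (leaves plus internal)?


Leaf nodes (terminals): 1002
Internal nodes = n - 1 = 1002 - 1 = 1001
Total = leaves + internal = 1002 + 1001 = 2003

2003


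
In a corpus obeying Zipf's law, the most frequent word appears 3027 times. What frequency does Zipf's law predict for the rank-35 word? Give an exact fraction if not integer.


Zipf's law: freq(rank) = f1 / rank
f1 = 3027, rank = 35
freq = 3027 / 35
GCD(3027, 35) = 1
Simplified: 3027/35

3027/35


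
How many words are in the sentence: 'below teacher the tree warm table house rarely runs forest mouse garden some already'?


Counting words by splitting on spaces:
  Word 1: 'below'
  Word 2: 'teacher'
  Word 3: 'the'
  Word 4: 'tree'
  Word 5: 'warm'
  Word 6: 'table'
  Word 7: 'house'
  Word 8: 'rarely'
  Word 9: 'runs'
  Word 10: 'forest'
  Word 11: 'mouse'
  Word 12: 'garden'
  Word 13: 'some'
  Word 14: 'already'
Total words: 14

14


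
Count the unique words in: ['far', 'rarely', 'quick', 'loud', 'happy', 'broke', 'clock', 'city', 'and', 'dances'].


Listing all tokens and tracking unique types:
  Token 1: 'far' -> NEW (unique so far: 1)
  Token 2: 'rarely' -> NEW (unique so far: 2)
  Token 3: 'quick' -> NEW (unique so far: 3)
  Token 4: 'loud' -> NEW (unique so far: 4)
  Token 5: 'happy' -> NEW (unique so far: 5)
  Token 6: 'broke' -> NEW (unique so far: 6)
  Token 7: 'clock' -> NEW (unique so far: 7)
  Token 8: 'city' -> NEW (unique so far: 8)
  Token 9: 'and' -> NEW (unique so far: 9)
  Token 10: 'dances' -> NEW (unique so far: 10)
Unique types: ('and', 'broke', 'city', 'clock', 'dances', 'far', 'happy', 'loud', 'quick', 'rarely')
Vocabulary size: 10

10


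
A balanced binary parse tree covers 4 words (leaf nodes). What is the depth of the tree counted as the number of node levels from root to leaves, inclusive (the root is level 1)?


In a balanced binary tree with n leaves the deepest leaf is ceil(log2(n)) edges below the root,
so counting node levels inclusive of root and leaves gives ceil(log2(n)) + 1 levels.
log2(4) = 2.0000
ceil(2.0000) = 2
levels = 2 + 1 = 3

3


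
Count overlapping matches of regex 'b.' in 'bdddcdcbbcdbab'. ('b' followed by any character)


Pattern: b. means 'b' followed by any character.
Scanning 'bdddcdcbbcdbab' position-by-position:
  Pos 0: window 'bd' -> MATCH
  Pos 1: window 'dd' -> no
  Pos 2: window 'dd' -> no
  Pos 3: window 'dc' -> no
  Pos 4: window 'cd' -> no
  Pos 5: window 'dc' -> no
  Pos 6: window 'cb' -> no
  Pos 7: window 'bb' -> MATCH
  Pos 8: window 'bc' -> MATCH
  Pos 9: window 'cd' -> no
  Pos 10: window 'db' -> no
  Pos 11: window 'ba' -> MATCH
  Pos 12: window 'ab' -> no
  Pos 13: window 'b' -> no
Total matches: 4

4


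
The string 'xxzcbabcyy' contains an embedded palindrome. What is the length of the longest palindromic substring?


Scanning 'xxzcbabcyy' for palindromic substrings.
Substring at positions 3-7: 'cbabc'.
Check: reverse('cbabc') = 'cbabc' -> palindrome confirmed.
Neighbouring characters ('z' / 'y') break symmetry, so it cannot extend further.
No longer palindromic substring exists; longest length = 5

5


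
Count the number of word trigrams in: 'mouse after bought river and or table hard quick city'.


Word trigrams from [10] words:
  Trigram 1: (mouse after bought)
  Trigram 2: (after bought river)
  Trigram 3: (bought river and)
  Trigram 4: (river and or)
  Trigram 5: (and or table)
  Trigram 6: (or table hard)
  Trigram 7: (table hard quick)
  Trigram 8: (hard quick city)
Total word trigrams: 10 - 2 = 8

8


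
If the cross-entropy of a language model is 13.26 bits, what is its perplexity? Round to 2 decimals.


Perplexity formula: PP = 2^H
H = 13.26
PP = 2^13.26
Decompose: 2^13.26 = 2^13 * 2^0.26
2^13 = 8192, 2^0.26 ~ 1.1974787
PP ~ 8192 * 1.1974787 = 9809.7455104
Rounded to 2 decimals: 9809.75

9809.75


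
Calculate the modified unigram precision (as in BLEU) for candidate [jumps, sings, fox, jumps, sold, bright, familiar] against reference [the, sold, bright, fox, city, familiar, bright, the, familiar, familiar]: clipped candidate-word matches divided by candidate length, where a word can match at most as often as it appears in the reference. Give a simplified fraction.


Reference word counts: {'bright': 2, 'city': 1, 'familiar': 3, 'fox': 1, 'sold': 1, 'the': 2}
Checking each candidate word (with clipping):
  'jumps' -> not in reference -> no match (matches: 0)
  'sings' -> not in reference -> no match (matches: 0)
  'fox' -> in reference (ref count 1, used 1/1) -> match (matches: 1)
  'jumps' -> not in reference -> no match (matches: 1)
  'sold' -> in reference (ref count 1, used 1/1) -> match (matches: 2)
  'bright' -> in reference (ref count 2, used 1/2) -> match (matches: 3)
  'familiar' -> in reference (ref count 3, used 1/3) -> match (matches: 4)
Clipped matches: 4, Candidate length: 7
Precision = 4/7

4/7


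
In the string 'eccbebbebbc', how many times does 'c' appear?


Scanning 'eccbebbebbc' for 'c':
  Position 1: 'c' -> MATCH (count: 1)
  Position 2: 'c' -> MATCH (count: 2)
  Position 10: 'c' -> MATCH (count: 3)
Total occurrences of 'c': 3

3


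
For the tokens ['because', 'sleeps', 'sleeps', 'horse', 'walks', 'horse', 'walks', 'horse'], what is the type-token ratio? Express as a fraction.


Tokens: 8
Unique types: ('because', 'horse', 'sleeps', 'walks') = 4
TTR = 4/8
Simplify: divide both by 4 -> 1/2
TTR = 1/2

1/2


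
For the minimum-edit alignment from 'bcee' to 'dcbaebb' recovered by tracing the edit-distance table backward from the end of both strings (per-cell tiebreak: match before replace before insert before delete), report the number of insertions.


Edit distance = 5. Backtracking from cell (4, 7) with preference match > replace > insert > delete,
then listing the resulting alignment 'bcee' -> 'dcbaebb' left to right:
  Step 1: insert 'd' [insertion #1]
  Step 2: insert 'c' [insertion #2]
  Step 3: keep 'b'
  Step 4: replace c->a
  Step 5: keep 'e'
  Step 6: insert 'b' [insertion #3]
  Step 7: replace e->b
Total insertions: 3

3


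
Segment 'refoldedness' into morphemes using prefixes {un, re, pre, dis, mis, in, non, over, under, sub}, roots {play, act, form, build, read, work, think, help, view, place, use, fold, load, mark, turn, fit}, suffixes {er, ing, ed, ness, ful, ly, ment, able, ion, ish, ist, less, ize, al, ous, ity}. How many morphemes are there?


Segmenting 'refoldedness' against the inventory:
  're' -> prefix (morpheme 1)
  'fold' -> root (morpheme 2)
  'ed' -> suffix (morpheme 3)
  'ness' -> suffix (morpheme 4)
Total morphemes: 4

4


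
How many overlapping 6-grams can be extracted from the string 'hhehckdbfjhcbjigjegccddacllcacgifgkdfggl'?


String 'hhehckdbfjhcbjigjegccddacllcacgifgkdfggl' has length L = 40.
Number of overlapping n-grams = L - n + 1
Substituting: 40 - 6 + 1 = 35

35


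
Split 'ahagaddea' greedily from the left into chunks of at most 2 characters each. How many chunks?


'ahagaddea' has 9 characters.
Chunking with max size 2:
  Chunk 1: 'ah' (positions 0-1)
  Chunk 2: 'ag' (positions 2-3)
  Chunk 3: 'ad' (positions 4-5)
  Chunk 4: 'de' (positions 6-7)
  Chunk 5: 'a' (positions 8-8)
Total chunks: ceil(9 / 2) = 5

5


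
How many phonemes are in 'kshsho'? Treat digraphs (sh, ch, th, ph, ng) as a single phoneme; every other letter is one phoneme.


Parsing 'kshsho' greedily, digraphs first:
  'k' -> consonant phoneme (phonemes so far: 1)
  'sh' -> digraph (1 consonant phoneme) (phonemes so far: 2)
  'sh' -> digraph (1 consonant phoneme) (phonemes so far: 3)
  'o' -> vowel phoneme (phonemes so far: 4)
Total phonemes: 4

4


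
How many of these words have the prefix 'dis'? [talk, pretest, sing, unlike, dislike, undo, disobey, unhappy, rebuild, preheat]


Checking each word for prefix 'dis':
  'talk' -> no (count: 0)
  'pretest' -> no (count: 0)
  'sing' -> no (count: 0)
  'unlike' -> no (count: 0)
  'dislike' -> YES, starts with 'dis' (count: 1)
  'undo' -> no (count: 1)
  'disobey' -> YES, starts with 'dis' (count: 2)
  'unhappy' -> no (count: 2)
  'rebuild' -> no (count: 2)
  'preheat' -> no (count: 2)
Total with prefix 'dis': 2

2


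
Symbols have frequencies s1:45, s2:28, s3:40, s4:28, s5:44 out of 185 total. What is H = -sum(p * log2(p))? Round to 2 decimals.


Computing entropy H = -sum(p_i * log2(p_i)):
  s1: p = 45/185 = 0.2432, -p*log2(p) = 0.4961
  s2: p = 28/185 = 0.1514, -p*log2(p) = 0.4123
  s3: p = 40/185 = 0.2162, -p*log2(p) = 0.4777
  s4: p = 28/185 = 0.1514, -p*log2(p) = 0.4123
  s5: p = 44/185 = 0.2378, -p*log2(p) = 0.4928
H = sum of terms = 2.2912
Rounded to 2 decimals: 2.29

2.29


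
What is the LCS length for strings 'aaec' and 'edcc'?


DP table for LCS of 'aaec' and 'edcc':
       e  d  c  c
    0  0  0  0  0
  a 0  0  0  0  0
  a 0  0  0  0  0
  e 0  1  1  1  1
  c 0  1  1  2  2
LCS: 'ec'
LCS length = 2

2


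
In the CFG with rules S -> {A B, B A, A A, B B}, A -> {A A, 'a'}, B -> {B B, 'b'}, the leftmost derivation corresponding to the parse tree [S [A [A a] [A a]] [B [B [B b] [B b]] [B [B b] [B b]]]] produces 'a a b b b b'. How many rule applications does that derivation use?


Every bracketed nonterminal node [X ...] in the tree is produced by exactly one rule application.
Reading the tree off as a leftmost derivation:
  Step 1: S  =>  A B   (applied S -> A B)
  Step 2: A B  =>  A A B   (applied A -> A A)
  Step 3: A A B  =>  a A B   (applied A -> a)
  Step 4: a A B  =>  a a B   (applied A -> a)
  Step 5: a a B  =>  a a B B   (applied B -> B B)
  Step 6: a a B B  =>  a a B B B   (applied B -> B B)
  Step 7: a a B B B  =>  a a b B B   (applied B -> b)
  Step 8: a a b B B  =>  a a b b B   (applied B -> b)
  Step 9: a a b b B  =>  a a b b B B   (applied B -> B B)
  Step 10: a a b b B B  =>  a a b b b B   (applied B -> b)
  Step 11: a a b b b B  =>  a a b b b b   (applied B -> b)
Final yield: a a b b b b
Total rewrite steps: 11

11


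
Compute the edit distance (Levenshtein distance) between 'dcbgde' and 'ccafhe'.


Building DP table for s1='dcbgde' (len 6) and s2='ccafhe' (len 6):
       c  c  a  f  h  e
    0  1  2  3  4  5  6
  d 1  1  2  3  4  5  6
  c 2  1  1  2  3  4  5
  b 3  2  2  2  3  4  5
  g 4  3  3  3  3  4  5
  d 5  4  4  4  4  4  5
  e 6  5  5  5  5  5  4
Edit distance = dp[6][6] = 4

4


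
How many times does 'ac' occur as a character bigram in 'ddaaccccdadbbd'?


Scanning 'ddaaccccdadbbd' for bigram 'ac':
  Position 0: 'dd' -> no
  Position 1: 'da' -> no
  Position 2: 'aa' -> no
  Position 3: 'ac' -> MATCH
  Position 4: 'cc' -> no
  Position 5: 'cc' -> no
  Position 6: 'cc' -> no
  Position 7: 'cd' -> no
  Position 8: 'da' -> no
  Position 9: 'ad' -> no
  Position 10: 'db' -> no
  Position 11: 'bb' -> no
  Position 12: 'bd' -> no
Total matches: 1

1


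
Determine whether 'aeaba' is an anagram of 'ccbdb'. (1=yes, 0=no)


Sort characters of 'aeaba': 'aaabe'
Sort characters of 'ccbdb': 'bbccd'
Sorted forms differ -> they are NOT anagrams
Result: 0

0


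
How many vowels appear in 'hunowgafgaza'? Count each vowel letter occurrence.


Scanning each character of 'hunowgafgaza':
  Position 1: 'h' -> consonant (running count: 0)
  Position 2: 'u' -> vowel (running count: 1)
  Position 3: 'n' -> consonant (running count: 1)
  Position 4: 'o' -> vowel (running count: 2)
  Position 5: 'w' -> consonant (running count: 2)
  Position 6: 'g' -> consonant (running count: 2)
  Position 7: 'a' -> vowel (running count: 3)
  Position 8: 'f' -> consonant (running count: 3)
  Position 9: 'g' -> consonant (running count: 3)
  Position 10: 'a' -> vowel (running count: 4)
  Position 11: 'z' -> consonant (running count: 4)
  Position 12: 'a' -> vowel (running count: 5)
Total vowels: 5

5


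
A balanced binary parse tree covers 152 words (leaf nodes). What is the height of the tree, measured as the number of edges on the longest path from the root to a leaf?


In a balanced binary tree with n leaves the deepest leaf is ceil(log2(n)) edges below the root.
log2(152) = 7.2479
ceil(7.2479) = 8
height (edges) = 8

8


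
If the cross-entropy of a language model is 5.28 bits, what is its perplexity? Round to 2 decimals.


Perplexity formula: PP = 2^H
H = 5.28
PP = 2^5.28
Decompose: 2^5.28 = 2^5 * 2^0.28
2^5 = 32, 2^0.28 ~ 1.2141949
PP ~ 32 * 1.2141949 = 38.8542368
Rounded to 2 decimals: 38.85

38.85


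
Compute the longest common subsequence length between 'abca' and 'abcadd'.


DP table for LCS of 'abca' and 'abcadd':
       a  b  c  a  d  d
    0  0  0  0  0  0  0
  a 0  1  1  1  1  1  1
  b 0  1  2  2  2  2  2
  c 0  1  2  3  3  3  3
  a 0  1  2  3  4  4  4
LCS: 'abca'
LCS length = 4

4


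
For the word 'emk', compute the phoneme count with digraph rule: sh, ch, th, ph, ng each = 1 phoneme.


Parsing 'emk' greedily, digraphs first:
  'e' -> vowel phoneme (phonemes so far: 1)
  'm' -> consonant phoneme (phonemes so far: 2)
  'k' -> consonant phoneme (phonemes so far: 3)
Total phonemes: 3

3


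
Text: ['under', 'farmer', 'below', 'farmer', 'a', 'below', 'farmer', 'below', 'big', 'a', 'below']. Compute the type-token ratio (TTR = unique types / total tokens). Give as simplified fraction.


Tokens: 11
Unique types: ('a', 'below', 'big', 'farmer', 'under') = 5
TTR = 5/11
Already in lowest terms.

5/11


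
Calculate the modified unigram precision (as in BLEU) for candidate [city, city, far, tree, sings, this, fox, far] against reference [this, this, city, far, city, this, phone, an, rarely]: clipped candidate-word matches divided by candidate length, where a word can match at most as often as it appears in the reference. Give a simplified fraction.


Reference word counts: {'an': 1, 'city': 2, 'far': 1, 'phone': 1, 'rarely': 1, 'this': 3}
Checking each candidate word (with clipping):
  'city' -> in reference (ref count 2, used 1/2) -> match (matches: 1)
  'city' -> in reference (ref count 2, used 2/2) -> match (matches: 2)
  'far' -> in reference (ref count 1, used 1/1) -> match (matches: 3)
  'tree' -> not in reference -> no match (matches: 3)
  'sings' -> not in reference -> no match (matches: 3)
  'this' -> in reference (ref count 3, used 1/3) -> match (matches: 4)
  'fox' -> not in reference -> no match (matches: 4)
  'far' -> ref count 1 already used up (1/1) -> clipped, no match (matches: 4)
Clipped matches: 4, Candidate length: 8
Precision = 4/8 = 1/2

1/2


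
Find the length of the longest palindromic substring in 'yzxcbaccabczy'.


Scanning 'yzxcbaccabczy' for palindromic substrings.
Substring at positions 3-10: 'cbaccabc'.
Check: reverse('cbaccabc') = 'cbaccabc' -> palindrome confirmed.
Neighbouring characters ('x' / 'z') break symmetry, so it cannot extend further.
No longer palindromic substring exists; longest length = 8

8


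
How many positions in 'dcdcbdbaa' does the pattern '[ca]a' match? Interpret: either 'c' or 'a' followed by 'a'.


Pattern: [ca]a means either 'c' or 'a' followed by 'a'.
Scanning 'dcdcbdbaa' position-by-position:
  Pos 0: window 'dc' -> no
  Pos 1: window 'cd' -> no
  Pos 2: window 'dc' -> no
  Pos 3: window 'cb' -> no
  Pos 4: window 'bd' -> no
  Pos 5: window 'db' -> no
  Pos 6: window 'ba' -> no
  Pos 7: window 'aa' -> MATCH
  Pos 8: window 'a' -> no
Total matches: 1

1


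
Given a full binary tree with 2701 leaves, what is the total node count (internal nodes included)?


Leaf nodes (terminals): 2701
Internal nodes = n - 1 = 2701 - 1 = 2700
Total = leaves + internal = 2701 + 2700 = 5401

5401


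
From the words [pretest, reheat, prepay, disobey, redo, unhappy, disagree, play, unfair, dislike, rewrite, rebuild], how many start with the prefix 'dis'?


Checking each word for prefix 'dis':
  'pretest' -> no (count: 0)
  'reheat' -> no (count: 0)
  'prepay' -> no (count: 0)
  'disobey' -> YES, starts with 'dis' (count: 1)
  'redo' -> no (count: 1)
  'unhappy' -> no (count: 1)
  'disagree' -> YES, starts with 'dis' (count: 2)
  'play' -> no (count: 2)
  'unfair' -> no (count: 2)
  'dislike' -> YES, starts with 'dis' (count: 3)
  'rewrite' -> no (count: 3)
  'rebuild' -> no (count: 3)
Total with prefix 'dis': 3

3


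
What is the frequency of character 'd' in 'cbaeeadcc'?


Scanning 'cbaeeadcc' for 'd':
  Position 6: 'd' -> MATCH (count: 1)
Total occurrences of 'd': 1

1


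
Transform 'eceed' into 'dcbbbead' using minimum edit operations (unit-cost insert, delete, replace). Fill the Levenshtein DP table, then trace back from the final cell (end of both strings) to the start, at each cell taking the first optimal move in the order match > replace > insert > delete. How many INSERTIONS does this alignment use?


Edit distance = 5. Backtracking from cell (5, 8) with preference match > replace > insert > delete,
then listing the resulting alignment 'eceed' -> 'dcbbbead' left to right:
  Step 1: replace e->d
  Step 2: keep 'c'
  Step 3: insert 'b' [insertion #1]
  Step 4: insert 'b' [insertion #2]
  Step 5: insert 'b' [insertion #3]
  Step 6: keep 'e'
  Step 7: replace e->a
  Step 8: keep 'd'
Total insertions: 3

3


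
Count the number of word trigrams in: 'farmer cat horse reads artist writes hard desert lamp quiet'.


Word trigrams from [10] words:
  Trigram 1: (farmer cat horse)
  Trigram 2: (cat horse reads)
  Trigram 3: (horse reads artist)
  Trigram 4: (reads artist writes)
  Trigram 5: (artist writes hard)
  Trigram 6: (writes hard desert)
  Trigram 7: (hard desert lamp)
  Trigram 8: (desert lamp quiet)
Total word trigrams: 10 - 2 = 8

8


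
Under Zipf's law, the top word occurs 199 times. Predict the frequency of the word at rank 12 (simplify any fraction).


Zipf's law: freq(rank) = f1 / rank
f1 = 199, rank = 12
freq = 199 / 12
GCD(199, 12) = 1
Simplified: 199/12

199/12
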